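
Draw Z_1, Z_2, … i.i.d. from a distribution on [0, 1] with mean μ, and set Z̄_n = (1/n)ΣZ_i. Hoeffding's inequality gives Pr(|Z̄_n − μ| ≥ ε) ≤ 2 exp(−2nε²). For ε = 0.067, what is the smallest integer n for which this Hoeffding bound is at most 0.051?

Require 2·exp(−2nε²) ≤ 0.051, i.e. 2nε² ≥ ln(2/0.051) = 3.669077.
So n ≥ 3.669077 / (2·0.067²) = 408.674.
The smallest integer n is 409.

409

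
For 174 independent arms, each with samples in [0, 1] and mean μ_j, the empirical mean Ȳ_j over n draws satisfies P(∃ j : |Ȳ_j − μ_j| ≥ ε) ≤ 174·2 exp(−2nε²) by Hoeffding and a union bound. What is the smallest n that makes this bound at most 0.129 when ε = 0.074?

722

Need 2·174·exp(−2nε²) ≤ 0.129, i.e. exp(−2nε²) ≤ 0.129/348.
So 2nε² ≥ ln(348/0.129) = 7.900145.
Hence n ≥ 7.900145/(2·0.074²) = 721.343.
The smallest integer n is 722.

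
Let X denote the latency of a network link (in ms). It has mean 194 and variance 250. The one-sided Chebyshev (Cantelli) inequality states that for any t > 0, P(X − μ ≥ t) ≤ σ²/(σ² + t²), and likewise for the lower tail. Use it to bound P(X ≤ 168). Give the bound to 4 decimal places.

0.2700

Here σ² = 250 and t = 26, so σ² + t² = 926.
Cantelli's bound: 250/926 = 0.2700.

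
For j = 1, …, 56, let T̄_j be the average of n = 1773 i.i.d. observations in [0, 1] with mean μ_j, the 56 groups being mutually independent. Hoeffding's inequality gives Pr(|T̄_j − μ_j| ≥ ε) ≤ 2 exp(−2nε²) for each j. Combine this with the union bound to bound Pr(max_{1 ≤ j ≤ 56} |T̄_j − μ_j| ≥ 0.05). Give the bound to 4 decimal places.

0.0158

Per-experiment Hoeffding bound: 2·exp(−2·1773·0.05²) = 2·exp(−8.86500) = 0.00028249.
Union bound over 56 events: 56·0.00028249 = 0.01582.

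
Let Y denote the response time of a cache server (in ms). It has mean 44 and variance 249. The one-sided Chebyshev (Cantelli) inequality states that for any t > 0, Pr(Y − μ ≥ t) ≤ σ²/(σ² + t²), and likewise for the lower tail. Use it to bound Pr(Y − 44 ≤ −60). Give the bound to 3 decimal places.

Here σ² = 249 and t = 60, so σ² + t² = 3849.
Cantelli's bound: 249/3849 = 0.0647.

0.065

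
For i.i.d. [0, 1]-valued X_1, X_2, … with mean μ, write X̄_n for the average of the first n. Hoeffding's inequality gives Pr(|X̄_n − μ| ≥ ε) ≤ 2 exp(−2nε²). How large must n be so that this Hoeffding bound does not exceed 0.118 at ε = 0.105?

Require 2·exp(−2nε²) ≤ 0.118, i.e. 2nε² ≥ ln(2/0.118) = 2.830218.
So n ≥ 2.830218 / (2·0.105²) = 128.355.
The smallest integer n is 129.

129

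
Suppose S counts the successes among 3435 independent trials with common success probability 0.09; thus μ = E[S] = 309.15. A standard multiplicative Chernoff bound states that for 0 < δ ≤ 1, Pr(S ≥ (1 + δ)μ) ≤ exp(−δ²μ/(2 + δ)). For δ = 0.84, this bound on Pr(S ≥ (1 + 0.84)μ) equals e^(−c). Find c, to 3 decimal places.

c = δ²μ/(2 + δ) = 0.84²·309.15/(2 + 0.84) = 76.8085.

76.809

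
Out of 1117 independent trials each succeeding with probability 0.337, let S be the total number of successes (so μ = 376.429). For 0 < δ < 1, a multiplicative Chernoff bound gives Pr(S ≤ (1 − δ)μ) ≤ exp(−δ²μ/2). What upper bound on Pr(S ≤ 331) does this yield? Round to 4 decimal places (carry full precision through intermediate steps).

0.0645

Write 331 = (1 − δ)μ, so δ = 1 − 331/376.429 = 0.1206841…
Then the exponent is δ²μ/2 = (μ − 331)²/(2μ) = 2.741279.
Bound = exp(−2.741279) = 0.06449.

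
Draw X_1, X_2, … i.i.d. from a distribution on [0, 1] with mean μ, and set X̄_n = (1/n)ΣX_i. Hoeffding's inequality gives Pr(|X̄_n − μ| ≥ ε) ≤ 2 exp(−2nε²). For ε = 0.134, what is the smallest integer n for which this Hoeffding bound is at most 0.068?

95

Require 2·exp(−2nε²) ≤ 0.068, i.e. 2nε² ≥ ln(2/0.068) = 3.381395.
So n ≥ 3.381395 / (2·0.134²) = 94.158.
The smallest integer n is 95.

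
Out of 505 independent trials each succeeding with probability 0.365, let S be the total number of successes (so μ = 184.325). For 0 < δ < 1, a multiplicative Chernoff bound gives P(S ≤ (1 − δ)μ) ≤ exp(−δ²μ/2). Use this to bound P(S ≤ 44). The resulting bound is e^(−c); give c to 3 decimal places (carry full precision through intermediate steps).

53.414

Write 44 = (1 − δ)μ, so δ = 1 − 44/184.325 = 0.7612912…
Then the exponent is δ²μ/2 = (μ − 44)²/(2μ) = 53.414094.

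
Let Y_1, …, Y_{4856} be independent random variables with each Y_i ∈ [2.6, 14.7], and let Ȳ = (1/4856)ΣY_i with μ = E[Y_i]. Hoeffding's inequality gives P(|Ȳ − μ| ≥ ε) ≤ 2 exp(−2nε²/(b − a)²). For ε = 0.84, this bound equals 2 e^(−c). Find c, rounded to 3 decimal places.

c = 2nε²/(b − a)² = 2·4856·0.84² / 12.1² = 46.8055.

46.805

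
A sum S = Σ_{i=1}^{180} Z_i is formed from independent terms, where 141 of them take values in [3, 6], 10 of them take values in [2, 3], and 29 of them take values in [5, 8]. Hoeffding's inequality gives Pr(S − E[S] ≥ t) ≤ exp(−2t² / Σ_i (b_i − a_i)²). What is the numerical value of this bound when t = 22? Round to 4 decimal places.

Σ(b_i − a_i)² = 141·3² + 10·1² + 29·3² = 1540.
Exponent = 2·22² / 1540 = 0.62857.
Bound = exp(−0.62857) = 0.53335.

0.5334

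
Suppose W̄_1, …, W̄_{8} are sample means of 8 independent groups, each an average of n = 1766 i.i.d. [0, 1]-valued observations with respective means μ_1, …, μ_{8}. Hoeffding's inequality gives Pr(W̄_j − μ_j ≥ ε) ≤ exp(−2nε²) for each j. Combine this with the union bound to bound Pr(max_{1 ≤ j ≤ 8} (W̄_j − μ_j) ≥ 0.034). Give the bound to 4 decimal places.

0.1349

Per-experiment Hoeffding bound: exp(−2·1766·0.034²) = exp(−4.08299) = 0.016857.
Union bound over 8 events: 8·0.016857 = 0.13486.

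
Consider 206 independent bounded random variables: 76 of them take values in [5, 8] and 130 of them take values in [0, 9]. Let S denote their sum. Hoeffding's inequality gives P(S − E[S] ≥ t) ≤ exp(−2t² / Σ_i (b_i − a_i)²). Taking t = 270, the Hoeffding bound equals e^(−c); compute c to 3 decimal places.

Σ(b_i − a_i)² = 76·3² + 130·9² = 11214.
c = 2t² / 11214 = 2·270² / 11214 = 13.0016.

13.002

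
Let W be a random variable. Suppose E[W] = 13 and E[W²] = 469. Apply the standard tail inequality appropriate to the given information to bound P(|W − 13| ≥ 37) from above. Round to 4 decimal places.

0.2191

The first two moments determine the variance, so Chebyshev's inequality is the sharpest standard bound available.
Var(W) = E[W²] − (E[W])² = 469 − 169 = 300.
Chebyshev's inequality: P(|W − μ| ≥ t) ≤ Var(W)/t² = 300/1369 = 0.2191.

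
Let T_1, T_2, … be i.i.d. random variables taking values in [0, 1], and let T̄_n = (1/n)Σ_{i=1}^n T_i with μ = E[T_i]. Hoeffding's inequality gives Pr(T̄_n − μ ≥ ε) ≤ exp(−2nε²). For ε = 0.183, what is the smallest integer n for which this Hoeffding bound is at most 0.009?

71

Require exp(−2nε²) ≤ 0.009, i.e. 2nε² ≥ ln(1/0.009) = 4.710531.
So n ≥ 4.710531 / (2·0.183²) = 70.330.
The smallest integer n is 71.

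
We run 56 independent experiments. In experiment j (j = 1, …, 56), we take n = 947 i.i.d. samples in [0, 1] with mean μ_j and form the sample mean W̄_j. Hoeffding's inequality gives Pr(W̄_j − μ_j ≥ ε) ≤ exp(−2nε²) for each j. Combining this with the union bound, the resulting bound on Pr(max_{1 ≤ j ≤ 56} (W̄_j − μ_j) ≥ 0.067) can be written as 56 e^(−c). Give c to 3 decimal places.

Union bound over the 56 events: Pr(max_{1 ≤ j ≤ 56} (W̄_j − μ_j) ≥ 0.067) ≤ 56·exp(−2nε²) = 56 exp(−2·947·0.067²).
So c = 2·947·0.067² = 8.5022.

8.502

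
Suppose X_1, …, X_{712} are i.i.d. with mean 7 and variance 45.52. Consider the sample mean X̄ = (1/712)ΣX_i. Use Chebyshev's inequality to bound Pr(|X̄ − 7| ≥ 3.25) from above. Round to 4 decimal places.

Var(X̄) = Var(X_i)/n = 45.52/712 = 0.063933.
Chebyshev: Pr(|X̄ − 7| ≥ 3.25) ≤ Var(X̄)/(3.25)² = 45.52/(712·3.25²) = 0.0061.

0.0061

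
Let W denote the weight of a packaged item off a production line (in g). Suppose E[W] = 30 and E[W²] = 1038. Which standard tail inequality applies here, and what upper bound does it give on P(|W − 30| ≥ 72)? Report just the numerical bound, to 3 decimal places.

0.027

The first two moments determine the variance, so Chebyshev's inequality is the sharpest standard bound available.
Var(W) = E[W²] − (E[W])² = 1038 − 900 = 138.
Chebyshev's inequality: P(|W − μ| ≥ t) ≤ Var(W)/t² = 138/5184 = 0.0266.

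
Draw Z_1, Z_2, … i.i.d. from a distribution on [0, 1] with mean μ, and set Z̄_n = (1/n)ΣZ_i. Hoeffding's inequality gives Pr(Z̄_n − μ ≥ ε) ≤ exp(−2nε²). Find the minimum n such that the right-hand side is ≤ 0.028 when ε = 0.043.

967

Require exp(−2nε²) ≤ 0.028, i.e. 2nε² ≥ ln(1/0.028) = 3.575551.
So n ≥ 3.575551 / (2·0.043²) = 966.888.
The smallest integer n is 967.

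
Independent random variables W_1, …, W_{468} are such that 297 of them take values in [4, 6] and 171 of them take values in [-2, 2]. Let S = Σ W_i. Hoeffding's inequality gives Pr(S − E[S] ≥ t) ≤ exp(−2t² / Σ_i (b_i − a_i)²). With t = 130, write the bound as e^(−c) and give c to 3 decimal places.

8.614

Σ(b_i − a_i)² = 297·2² + 171·4² = 3924.
c = 2t² / 3924 = 2·130² / 3924 = 8.6137.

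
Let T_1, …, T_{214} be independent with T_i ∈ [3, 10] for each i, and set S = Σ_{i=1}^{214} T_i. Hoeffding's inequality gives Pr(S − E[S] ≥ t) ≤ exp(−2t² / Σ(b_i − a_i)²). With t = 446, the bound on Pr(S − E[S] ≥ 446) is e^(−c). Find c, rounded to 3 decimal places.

37.939

Σ(b_i − a_i)² = 214·(7)² = 10486.
c = 2t²/10486 = 2·446²/10486 = 37.9393.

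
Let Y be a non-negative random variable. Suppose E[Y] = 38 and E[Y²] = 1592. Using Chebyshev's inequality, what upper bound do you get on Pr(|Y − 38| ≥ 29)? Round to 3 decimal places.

Var(Y) = E[Y²] − (E[Y])² = 1592 − 1444 = 148.
Chebyshev's inequality: Pr(|Y − μ| ≥ t) ≤ Var(Y)/t² = 148/841 = 0.1760.

0.176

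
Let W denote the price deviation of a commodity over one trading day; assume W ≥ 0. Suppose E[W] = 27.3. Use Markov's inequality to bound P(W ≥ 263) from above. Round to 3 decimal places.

Markov's inequality: for a non-negative random variable, P(W ≥ a) ≤ E[W]/a.
Here E[W] = 27.3 and a = 263, so the bound is 27.3/263 = 0.1038.

0.104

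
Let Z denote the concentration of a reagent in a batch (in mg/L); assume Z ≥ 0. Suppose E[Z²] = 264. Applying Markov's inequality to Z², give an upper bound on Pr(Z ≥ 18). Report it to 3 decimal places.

0.815

Since Z ≥ 0, the event {Z ≥ 18} is the same as {Z² ≥ 324}.
Markov's inequality applied to Z² gives Pr(Z² ≥ 324) ≤ E[Z²]/324 = 264/324 = 0.8148.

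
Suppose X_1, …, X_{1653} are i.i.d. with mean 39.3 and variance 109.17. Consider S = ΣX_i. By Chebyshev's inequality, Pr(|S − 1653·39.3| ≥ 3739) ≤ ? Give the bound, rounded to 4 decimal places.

0.0129

Var(S) = n·Var(X_i) = 1653·109.17 = 180458.01.
Chebyshev: Pr(|S − 1653·39.3| ≥ 3739) ≤ Var(S)/3739² = 180458.01/13980121 = 0.0129.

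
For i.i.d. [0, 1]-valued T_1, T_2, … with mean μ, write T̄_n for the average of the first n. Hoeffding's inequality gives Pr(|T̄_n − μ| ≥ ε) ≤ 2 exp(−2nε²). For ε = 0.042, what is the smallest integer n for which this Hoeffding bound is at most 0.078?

920

Require 2·exp(−2nε²) ≤ 0.078, i.e. 2nε² ≥ ln(2/0.078) = 3.244194.
So n ≥ 3.244194 / (2·0.042²) = 919.556.
The smallest integer n is 920.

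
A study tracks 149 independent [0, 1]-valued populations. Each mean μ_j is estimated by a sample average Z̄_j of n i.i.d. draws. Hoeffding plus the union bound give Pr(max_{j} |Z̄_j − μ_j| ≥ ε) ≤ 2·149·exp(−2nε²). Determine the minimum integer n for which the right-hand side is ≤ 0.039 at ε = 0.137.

Need 2·149·exp(−2nε²) ≤ 0.039, i.e. exp(−2nε²) ≤ 0.039/298.
So 2nε² ≥ ln(298/0.039) = 8.941287.
Hence n ≥ 8.941287/(2·0.137²) = 238.193.
The smallest integer n is 239.

239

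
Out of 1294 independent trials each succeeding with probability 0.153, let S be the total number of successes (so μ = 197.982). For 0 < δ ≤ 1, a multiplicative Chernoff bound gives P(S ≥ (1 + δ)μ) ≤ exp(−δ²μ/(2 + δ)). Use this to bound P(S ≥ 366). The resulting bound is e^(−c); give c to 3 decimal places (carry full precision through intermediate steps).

Write 366 = (1 + δ)μ, so δ = 366/197.982 − 1 = 0.8486529…
Then the exponent is δ²μ/(2 + δ) = (366 − μ)² / (μ·(2 + δ)) = 50.054875.

50.055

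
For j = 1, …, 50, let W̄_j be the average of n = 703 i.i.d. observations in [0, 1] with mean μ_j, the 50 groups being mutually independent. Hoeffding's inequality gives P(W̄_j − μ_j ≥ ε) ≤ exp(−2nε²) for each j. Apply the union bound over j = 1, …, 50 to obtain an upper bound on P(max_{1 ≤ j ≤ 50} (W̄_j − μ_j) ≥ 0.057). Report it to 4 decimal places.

0.5189

Per-experiment Hoeffding bound: exp(−2·703·0.057²) = exp(−4.56809) = 0.010378.
Union bound over 50 events: 50·0.010378 = 0.51889.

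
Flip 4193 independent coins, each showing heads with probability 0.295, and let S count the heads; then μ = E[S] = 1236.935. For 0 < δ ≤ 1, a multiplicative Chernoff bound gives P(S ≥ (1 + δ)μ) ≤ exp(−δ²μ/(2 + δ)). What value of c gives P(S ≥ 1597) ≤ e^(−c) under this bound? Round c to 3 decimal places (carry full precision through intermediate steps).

45.748

Write 1597 = (1 + δ)μ, so δ = 1597/1236.935 − 1 = 0.2910945…
Then the exponent is δ²μ/(2 + δ) = (1597 − μ)² / (μ·(2 + δ)) = 45.747981.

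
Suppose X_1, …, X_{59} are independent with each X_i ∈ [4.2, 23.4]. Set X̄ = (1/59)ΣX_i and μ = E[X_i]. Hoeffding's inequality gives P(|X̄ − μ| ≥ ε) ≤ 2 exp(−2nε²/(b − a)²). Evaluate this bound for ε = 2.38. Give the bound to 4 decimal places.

0.3263

Exponent: 2nε²/(b − a)² = 2·59·2.38² / 19.2² = 1.81315.
Bound = 2·exp(−1.81315) = 0.32628.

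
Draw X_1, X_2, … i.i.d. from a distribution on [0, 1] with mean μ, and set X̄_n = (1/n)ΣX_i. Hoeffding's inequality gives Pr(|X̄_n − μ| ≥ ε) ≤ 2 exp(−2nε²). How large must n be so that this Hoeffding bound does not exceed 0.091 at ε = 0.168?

55

Require 2·exp(−2nε²) ≤ 0.091, i.e. 2nε² ≥ ln(2/0.091) = 3.090043.
So n ≥ 3.090043 / (2·0.168²) = 54.741.
The smallest integer n is 55.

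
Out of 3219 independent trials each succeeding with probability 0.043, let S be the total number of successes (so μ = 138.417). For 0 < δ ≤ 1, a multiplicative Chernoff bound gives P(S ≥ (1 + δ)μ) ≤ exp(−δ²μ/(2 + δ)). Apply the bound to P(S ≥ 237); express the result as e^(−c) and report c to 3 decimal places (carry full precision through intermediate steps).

25.888

Write 237 = (1 + δ)μ, so δ = 237/138.417 − 1 = 0.7122174…
Then the exponent is δ²μ/(2 + δ) = (237 − μ)² / (μ·(2 + δ)) = 25.887501.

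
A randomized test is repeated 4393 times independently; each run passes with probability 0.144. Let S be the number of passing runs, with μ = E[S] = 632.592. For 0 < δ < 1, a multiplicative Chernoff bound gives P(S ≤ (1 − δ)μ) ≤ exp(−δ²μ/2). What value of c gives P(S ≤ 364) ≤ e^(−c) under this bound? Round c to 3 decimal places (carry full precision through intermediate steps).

Write 364 = (1 − δ)μ, so δ = 1 − 364/632.592 = 0.4245896…
Then the exponent is δ²μ/2 = (μ − 364)²/(2μ) = 57.020688.

57.021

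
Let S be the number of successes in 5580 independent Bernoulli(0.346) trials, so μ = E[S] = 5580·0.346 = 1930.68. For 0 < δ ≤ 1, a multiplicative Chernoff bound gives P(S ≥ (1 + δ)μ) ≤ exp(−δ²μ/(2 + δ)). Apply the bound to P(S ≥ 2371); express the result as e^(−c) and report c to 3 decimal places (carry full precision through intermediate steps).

Write 2371 = (1 + δ)μ, so δ = 2371/1930.68 − 1 = 0.2280647…
Then the exponent is δ²μ/(2 + δ) = (2371 − μ)² / (μ·(2 + δ)) = 45.071159.

45.071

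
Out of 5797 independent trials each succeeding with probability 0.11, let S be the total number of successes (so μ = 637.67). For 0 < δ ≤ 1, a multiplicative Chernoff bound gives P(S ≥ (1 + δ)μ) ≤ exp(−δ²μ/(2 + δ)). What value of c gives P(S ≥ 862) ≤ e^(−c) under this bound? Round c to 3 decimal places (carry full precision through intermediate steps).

Write 862 = (1 + δ)μ, so δ = 862/637.67 − 1 = 0.3517964…
Then the exponent is δ²μ/(2 + δ) = (862 − μ)² / (μ·(2 + δ)) = 33.556682.

33.557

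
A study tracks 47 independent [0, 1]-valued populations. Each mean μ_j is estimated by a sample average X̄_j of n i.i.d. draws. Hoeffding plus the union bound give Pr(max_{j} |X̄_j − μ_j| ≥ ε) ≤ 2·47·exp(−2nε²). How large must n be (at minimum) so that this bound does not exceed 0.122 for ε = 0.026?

4917

Need 2·47·exp(−2nε²) ≤ 0.122, i.e. exp(−2nε²) ≤ 0.122/94.
So 2nε² ≥ ln(94/0.122) = 6.647029.
Hence n ≥ 6.647029/(2·0.026²) = 4916.442.
The smallest integer n is 4917.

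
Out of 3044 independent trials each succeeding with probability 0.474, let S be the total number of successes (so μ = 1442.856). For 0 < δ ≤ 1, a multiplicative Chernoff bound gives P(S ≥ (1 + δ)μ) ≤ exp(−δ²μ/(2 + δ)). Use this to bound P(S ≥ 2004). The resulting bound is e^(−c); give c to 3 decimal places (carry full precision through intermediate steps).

91.354

Write 2004 = (1 + δ)μ, so δ = 2004/1442.856 − 1 = 0.388912…
Then the exponent is δ²μ/(2 + δ) = (2004 − μ)² / (μ·(2 + δ)) = 91.353566.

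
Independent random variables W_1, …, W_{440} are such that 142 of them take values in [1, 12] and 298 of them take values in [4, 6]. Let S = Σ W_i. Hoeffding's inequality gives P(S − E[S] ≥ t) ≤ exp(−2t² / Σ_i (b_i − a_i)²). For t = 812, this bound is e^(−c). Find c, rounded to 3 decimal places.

Σ(b_i − a_i)² = 142·11² + 298·2² = 18374.
c = 2t² / 18374 = 2·812² / 18374 = 71.7692.

71.769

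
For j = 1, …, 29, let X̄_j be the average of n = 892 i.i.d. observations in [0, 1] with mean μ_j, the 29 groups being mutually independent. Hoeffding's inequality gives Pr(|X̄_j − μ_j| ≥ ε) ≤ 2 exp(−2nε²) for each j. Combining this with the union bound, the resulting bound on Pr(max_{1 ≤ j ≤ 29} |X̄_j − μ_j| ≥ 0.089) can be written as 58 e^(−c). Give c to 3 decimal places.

Union bound over the 29 events: Pr(max_{1 ≤ j ≤ 29} |X̄_j − μ_j| ≥ 0.089) ≤ 29·2·exp(−2nε²) = 58 exp(−2·892·0.089²).
So c = 2·892·0.089² = 14.1311.

14.131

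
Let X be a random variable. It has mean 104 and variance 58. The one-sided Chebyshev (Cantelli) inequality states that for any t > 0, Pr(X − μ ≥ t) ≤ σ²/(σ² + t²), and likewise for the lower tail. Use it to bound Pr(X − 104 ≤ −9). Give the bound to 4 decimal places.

0.4173

Here σ² = 58 and t = 9, so σ² + t² = 139.
Cantelli's bound: 58/139 = 0.4173.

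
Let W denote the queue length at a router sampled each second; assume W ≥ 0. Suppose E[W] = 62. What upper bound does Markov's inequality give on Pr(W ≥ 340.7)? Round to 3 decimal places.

Markov's inequality: for a non-negative random variable, Pr(W ≥ a) ≤ E[W]/a.
Here E[W] = 62 and a = 340.7, so the bound is 62/340.7 = 0.1820.

0.182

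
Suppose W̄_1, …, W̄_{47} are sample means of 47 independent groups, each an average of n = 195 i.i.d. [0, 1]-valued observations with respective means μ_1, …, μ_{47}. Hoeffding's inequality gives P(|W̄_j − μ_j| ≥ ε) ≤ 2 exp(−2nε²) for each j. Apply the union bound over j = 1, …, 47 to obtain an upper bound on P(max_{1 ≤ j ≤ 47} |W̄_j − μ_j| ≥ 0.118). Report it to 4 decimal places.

Per-experiment Hoeffding bound: 2·exp(−2·195·0.118²) = 2·exp(−5.43036) = 0.008763.
Union bound over 47 events: 47·0.008763 = 0.41186.

0.4119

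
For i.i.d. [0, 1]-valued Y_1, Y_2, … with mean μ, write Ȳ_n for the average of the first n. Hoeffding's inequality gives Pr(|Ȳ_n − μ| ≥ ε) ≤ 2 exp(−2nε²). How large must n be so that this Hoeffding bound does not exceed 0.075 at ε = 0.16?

65

Require 2·exp(−2nε²) ≤ 0.075, i.e. 2nε² ≥ ln(2/0.075) = 3.283414.
So n ≥ 3.283414 / (2·0.16²) = 64.129.
The smallest integer n is 65.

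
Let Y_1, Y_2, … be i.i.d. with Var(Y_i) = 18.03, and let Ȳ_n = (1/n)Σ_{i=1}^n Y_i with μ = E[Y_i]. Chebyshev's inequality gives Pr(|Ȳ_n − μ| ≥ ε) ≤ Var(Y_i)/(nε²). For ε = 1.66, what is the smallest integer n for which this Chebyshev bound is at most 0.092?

Require 18.03/(n·1.66²) ≤ 0.092, i.e. n ≥ 18.03/(0.092·1.66²) = 71.120.
The smallest integer n is 72.

72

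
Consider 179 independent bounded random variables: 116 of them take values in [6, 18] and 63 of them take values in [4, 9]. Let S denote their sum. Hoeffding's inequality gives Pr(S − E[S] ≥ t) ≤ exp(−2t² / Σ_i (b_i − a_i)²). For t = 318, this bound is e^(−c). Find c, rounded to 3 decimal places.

11.065

Σ(b_i − a_i)² = 116·12² + 63·5² = 18279.
c = 2t² / 18279 = 2·318² / 18279 = 11.0645.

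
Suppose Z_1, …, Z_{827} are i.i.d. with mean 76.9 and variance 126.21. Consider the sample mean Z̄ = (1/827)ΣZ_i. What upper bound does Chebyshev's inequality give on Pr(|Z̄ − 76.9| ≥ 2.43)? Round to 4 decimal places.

0.0258

Var(Z̄) = Var(Z_i)/n = 126.21/827 = 0.15261.
Chebyshev: Pr(|Z̄ − 76.9| ≥ 2.43) ≤ Var(Z̄)/(2.43)² = 126.21/(827·2.43²) = 0.0258.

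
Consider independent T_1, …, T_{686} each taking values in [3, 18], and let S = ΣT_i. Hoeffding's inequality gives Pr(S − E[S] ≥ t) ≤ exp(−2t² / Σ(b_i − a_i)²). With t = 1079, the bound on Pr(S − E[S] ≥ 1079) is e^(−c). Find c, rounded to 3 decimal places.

Σ(b_i − a_i)² = 686·(15)² = 154350.
c = 2t²/154350 = 2·1079²/154350 = 15.0857.

15.086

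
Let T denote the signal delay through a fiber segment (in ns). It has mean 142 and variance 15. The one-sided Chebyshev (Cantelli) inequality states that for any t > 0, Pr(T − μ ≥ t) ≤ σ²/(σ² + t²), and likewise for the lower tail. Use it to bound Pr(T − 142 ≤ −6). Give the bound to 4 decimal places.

0.2941

Here σ² = 15 and t = 6, so σ² + t² = 51.
Cantelli's bound: 15/51 = 0.2941.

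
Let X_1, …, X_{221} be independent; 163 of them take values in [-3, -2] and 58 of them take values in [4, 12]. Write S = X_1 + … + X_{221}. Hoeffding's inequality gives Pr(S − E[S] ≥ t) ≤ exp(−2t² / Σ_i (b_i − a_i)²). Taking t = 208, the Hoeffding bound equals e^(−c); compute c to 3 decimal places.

Σ(b_i − a_i)² = 163·1² + 58·8² = 3875.
c = 2t² / 3875 = 2·208² / 3875 = 22.3298.

22.330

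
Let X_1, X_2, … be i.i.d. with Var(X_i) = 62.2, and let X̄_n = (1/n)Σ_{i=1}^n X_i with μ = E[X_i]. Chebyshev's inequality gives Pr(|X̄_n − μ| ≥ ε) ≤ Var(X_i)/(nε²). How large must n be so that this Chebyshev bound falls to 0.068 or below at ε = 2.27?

178

Require 62.2/(n·2.27²) ≤ 0.068, i.e. n ≥ 62.2/(0.068·2.27²) = 177.513.
The smallest integer n is 178.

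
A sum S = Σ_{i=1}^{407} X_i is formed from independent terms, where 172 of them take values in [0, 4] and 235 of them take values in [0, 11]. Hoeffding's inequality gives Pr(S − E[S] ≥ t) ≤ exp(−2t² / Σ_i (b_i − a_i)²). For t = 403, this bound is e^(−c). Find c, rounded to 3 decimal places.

Σ(b_i − a_i)² = 172·4² + 235·11² = 31187.
c = 2t² / 31187 = 2·403² / 31187 = 10.4152.

10.415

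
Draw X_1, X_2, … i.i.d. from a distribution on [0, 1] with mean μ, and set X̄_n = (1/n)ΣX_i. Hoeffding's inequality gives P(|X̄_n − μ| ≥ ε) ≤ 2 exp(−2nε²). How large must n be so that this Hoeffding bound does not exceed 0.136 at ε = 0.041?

Require 2·exp(−2nε²) ≤ 0.136, i.e. 2nε² ≥ ln(2/0.136) = 2.688248.
So n ≥ 2.688248 / (2·0.041²) = 799.598.
The smallest integer n is 800.

800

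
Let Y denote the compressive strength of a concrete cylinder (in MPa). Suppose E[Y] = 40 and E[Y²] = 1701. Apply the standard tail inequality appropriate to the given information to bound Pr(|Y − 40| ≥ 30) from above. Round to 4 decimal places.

The first two moments determine the variance, so Chebyshev's inequality is the sharpest standard bound available.
Var(Y) = E[Y²] − (E[Y])² = 1701 − 1600 = 101.
Chebyshev's inequality: Pr(|Y − μ| ≥ t) ≤ Var(Y)/t² = 101/900 = 0.1122.

0.1122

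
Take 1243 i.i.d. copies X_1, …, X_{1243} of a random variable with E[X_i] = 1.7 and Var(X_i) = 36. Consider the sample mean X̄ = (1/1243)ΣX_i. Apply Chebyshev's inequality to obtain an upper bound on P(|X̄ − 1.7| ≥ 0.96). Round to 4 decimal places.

Var(X̄) = Var(X_i)/n = 36/1243 = 0.028962.
Chebyshev: P(|X̄ − 1.7| ≥ 0.96) ≤ Var(X̄)/(0.96)² = 36/(1243·0.96²) = 0.0314.

0.0314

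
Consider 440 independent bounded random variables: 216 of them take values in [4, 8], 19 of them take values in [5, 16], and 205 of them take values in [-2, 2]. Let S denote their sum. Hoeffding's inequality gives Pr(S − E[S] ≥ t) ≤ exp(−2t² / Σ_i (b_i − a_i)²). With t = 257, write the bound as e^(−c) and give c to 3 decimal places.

14.621

Σ(b_i − a_i)² = 216·4² + 19·11² + 205·4² = 9035.
c = 2t² / 9035 = 2·257² / 9035 = 14.6207.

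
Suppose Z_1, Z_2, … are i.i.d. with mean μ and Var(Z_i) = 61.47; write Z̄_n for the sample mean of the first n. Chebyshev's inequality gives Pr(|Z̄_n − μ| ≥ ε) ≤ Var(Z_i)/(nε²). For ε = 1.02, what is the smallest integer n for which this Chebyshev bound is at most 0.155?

Require 61.47/(n·1.02²) ≤ 0.155, i.e. n ≥ 61.47/(0.155·1.02²) = 381.181.
The smallest integer n is 382.

382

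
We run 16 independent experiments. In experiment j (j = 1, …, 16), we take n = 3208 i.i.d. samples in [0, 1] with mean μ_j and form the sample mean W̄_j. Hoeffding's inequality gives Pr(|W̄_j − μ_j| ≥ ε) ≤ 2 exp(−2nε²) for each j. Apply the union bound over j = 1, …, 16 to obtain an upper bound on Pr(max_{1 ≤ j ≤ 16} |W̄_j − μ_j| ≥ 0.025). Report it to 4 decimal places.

0.5803

Per-experiment Hoeffding bound: 2·exp(−2·3208·0.025²) = 2·exp(−4.01000) = 0.036267.
Union bound over 16 events: 16·0.036267 = 0.58027.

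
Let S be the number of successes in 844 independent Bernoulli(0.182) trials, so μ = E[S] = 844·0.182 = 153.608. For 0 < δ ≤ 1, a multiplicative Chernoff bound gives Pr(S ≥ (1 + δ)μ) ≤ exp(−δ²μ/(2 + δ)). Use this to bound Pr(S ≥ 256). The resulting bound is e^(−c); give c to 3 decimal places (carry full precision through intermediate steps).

25.596

Write 256 = (1 + δ)μ, so δ = 256/153.608 − 1 = 0.6665799…
Then the exponent is δ²μ/(2 + δ) = (256 − μ)² / (μ·(2 + δ)) = 25.595500.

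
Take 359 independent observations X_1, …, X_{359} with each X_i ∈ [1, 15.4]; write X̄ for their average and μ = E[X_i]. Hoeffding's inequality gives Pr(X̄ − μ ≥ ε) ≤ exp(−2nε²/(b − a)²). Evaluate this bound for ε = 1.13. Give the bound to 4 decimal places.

0.0120

Exponent: 2nε²/(b − a)² = 2·359·1.13² / 14.4² = 4.42136.
Bound = exp(−4.42136) = 0.01202.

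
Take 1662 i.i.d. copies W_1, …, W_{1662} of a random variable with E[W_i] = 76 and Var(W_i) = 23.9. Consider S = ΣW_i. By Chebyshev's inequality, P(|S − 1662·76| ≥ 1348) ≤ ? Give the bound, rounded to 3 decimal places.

Var(S) = n·Var(W_i) = 1662·23.9 = 39721.8.
Chebyshev: P(|S − 1662·76| ≥ 1348) ≤ Var(S)/1348² = 39721.8/1817104 = 0.0219.

0.022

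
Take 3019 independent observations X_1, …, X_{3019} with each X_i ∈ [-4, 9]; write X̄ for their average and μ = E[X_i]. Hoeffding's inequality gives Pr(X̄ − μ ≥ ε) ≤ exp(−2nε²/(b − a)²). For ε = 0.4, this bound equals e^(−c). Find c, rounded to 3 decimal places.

c = 2nε²/(b − a)² = 2·3019·0.4² / 13² = 5.7164.

5.716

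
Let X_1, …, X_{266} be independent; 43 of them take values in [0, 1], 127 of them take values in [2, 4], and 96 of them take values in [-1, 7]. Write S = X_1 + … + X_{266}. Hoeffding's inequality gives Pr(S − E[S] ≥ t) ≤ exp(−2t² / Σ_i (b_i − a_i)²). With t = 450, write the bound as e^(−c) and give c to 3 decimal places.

Σ(b_i − a_i)² = 43·1² + 127·2² + 96·8² = 6695.
c = 2t² / 6695 = 2·450² / 6695 = 60.4929.

60.493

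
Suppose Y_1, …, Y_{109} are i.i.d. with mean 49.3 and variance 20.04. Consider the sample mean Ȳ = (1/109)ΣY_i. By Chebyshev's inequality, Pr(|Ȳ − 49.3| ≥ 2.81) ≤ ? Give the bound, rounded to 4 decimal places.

Var(Ȳ) = Var(Y_i)/n = 20.04/109 = 0.18385.
Chebyshev: Pr(|Ȳ − 49.3| ≥ 2.81) ≤ Var(Ȳ)/(2.81)² = 20.04/(109·2.81²) = 0.0233.

0.0233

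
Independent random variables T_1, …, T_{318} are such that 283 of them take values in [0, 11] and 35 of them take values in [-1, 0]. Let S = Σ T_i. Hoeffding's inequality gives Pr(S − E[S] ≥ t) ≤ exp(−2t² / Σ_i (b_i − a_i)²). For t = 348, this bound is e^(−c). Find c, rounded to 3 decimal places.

7.066

Σ(b_i − a_i)² = 283·11² + 35·1² = 34278.
c = 2t² / 34278 = 2·348² / 34278 = 7.0660.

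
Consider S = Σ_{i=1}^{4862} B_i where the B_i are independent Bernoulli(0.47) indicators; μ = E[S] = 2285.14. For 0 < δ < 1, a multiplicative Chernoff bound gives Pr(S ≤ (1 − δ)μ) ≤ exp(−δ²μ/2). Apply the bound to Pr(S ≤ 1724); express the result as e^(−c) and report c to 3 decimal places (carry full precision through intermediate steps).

68.897

Write 1724 = (1 − δ)μ, so δ = 1 − 1724/2285.14 = 0.2455604…
Then the exponent is δ²μ/2 = (μ − 1724)²/(2μ) = 68.896895.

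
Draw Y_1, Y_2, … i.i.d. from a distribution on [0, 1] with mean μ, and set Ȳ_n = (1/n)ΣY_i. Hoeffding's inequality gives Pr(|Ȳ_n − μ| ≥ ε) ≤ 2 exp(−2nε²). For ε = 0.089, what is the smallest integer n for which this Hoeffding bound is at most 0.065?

217

Require 2·exp(−2nε²) ≤ 0.065, i.e. 2nε² ≥ ln(2/0.065) = 3.426515.
So n ≥ 3.426515 / (2·0.089²) = 216.293.
The smallest integer n is 217.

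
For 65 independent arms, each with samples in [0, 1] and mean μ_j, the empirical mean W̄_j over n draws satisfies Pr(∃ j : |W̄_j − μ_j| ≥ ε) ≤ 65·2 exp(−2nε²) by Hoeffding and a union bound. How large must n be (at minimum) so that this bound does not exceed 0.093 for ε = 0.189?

102

Need 2·65·exp(−2nε²) ≤ 0.093, i.e. exp(−2nε²) ≤ 0.093/130.
So 2nε² ≥ ln(130/0.093) = 7.242690.
Hence n ≥ 7.242690/(2·0.189²) = 101.379.
The smallest integer n is 102.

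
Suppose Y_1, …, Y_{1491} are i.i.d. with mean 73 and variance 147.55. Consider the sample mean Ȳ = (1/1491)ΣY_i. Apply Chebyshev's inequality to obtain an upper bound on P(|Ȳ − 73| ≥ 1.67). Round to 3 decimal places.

0.035

Var(Ȳ) = Var(Y_i)/n = 147.55/1491 = 0.09896.
Chebyshev: P(|Ȳ − 73| ≥ 1.67) ≤ Var(Ȳ)/(1.67)² = 147.55/(1491·1.67²) = 0.0355.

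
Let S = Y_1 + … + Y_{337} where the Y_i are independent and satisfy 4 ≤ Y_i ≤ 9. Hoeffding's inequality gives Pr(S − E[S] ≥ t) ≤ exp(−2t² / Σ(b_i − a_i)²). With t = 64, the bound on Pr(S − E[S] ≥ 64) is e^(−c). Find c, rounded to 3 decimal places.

Σ(b_i − a_i)² = 337·(5)² = 8425.
c = 2t²/8425 = 2·64²/8425 = 0.9723.

0.972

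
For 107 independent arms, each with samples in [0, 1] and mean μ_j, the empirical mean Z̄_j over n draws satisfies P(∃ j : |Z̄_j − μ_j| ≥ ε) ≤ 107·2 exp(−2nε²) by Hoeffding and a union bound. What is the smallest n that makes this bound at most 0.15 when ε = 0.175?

Need 2·107·exp(−2nε²) ≤ 0.15, i.e. exp(−2nε²) ≤ 0.15/214.
So 2nε² ≥ ln(214/0.15) = 7.263096.
Hence n ≥ 7.263096/(2·0.175²) = 118.581.
The smallest integer n is 119.

119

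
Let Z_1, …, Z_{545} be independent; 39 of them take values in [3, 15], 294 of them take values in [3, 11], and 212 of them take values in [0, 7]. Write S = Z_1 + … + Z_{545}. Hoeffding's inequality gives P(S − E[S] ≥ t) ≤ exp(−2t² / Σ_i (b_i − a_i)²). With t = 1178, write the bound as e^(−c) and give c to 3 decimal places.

79.706

Σ(b_i − a_i)² = 39·12² + 294·8² + 212·7² = 34820.
c = 2t² / 34820 = 2·1178² / 34820 = 79.7061.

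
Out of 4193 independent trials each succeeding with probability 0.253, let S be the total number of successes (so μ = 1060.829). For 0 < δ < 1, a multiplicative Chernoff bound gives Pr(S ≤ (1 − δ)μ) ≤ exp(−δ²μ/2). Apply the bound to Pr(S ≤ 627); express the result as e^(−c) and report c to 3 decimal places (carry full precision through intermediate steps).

Write 627 = (1 − δ)μ, so δ = 1 − 627/1060.829 = 0.4089528…
Then the exponent is δ²μ/2 = (μ − 627)²/(2μ) = 88.707794.

88.708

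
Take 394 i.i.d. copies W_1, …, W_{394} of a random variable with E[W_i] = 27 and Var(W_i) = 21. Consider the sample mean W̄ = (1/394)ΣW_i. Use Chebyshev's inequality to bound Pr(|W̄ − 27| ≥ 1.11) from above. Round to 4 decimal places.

0.0433

Var(W̄) = Var(W_i)/n = 21/394 = 0.053299.
Chebyshev: Pr(|W̄ − 27| ≥ 1.11) ≤ Var(W̄)/(1.11)² = 21/(394·1.11²) = 0.0433.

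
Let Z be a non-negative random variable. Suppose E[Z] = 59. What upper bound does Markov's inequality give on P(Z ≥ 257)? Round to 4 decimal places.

0.2296

Markov's inequality: for a non-negative random variable, P(Z ≥ a) ≤ E[Z]/a.
Here E[Z] = 59 and a = 257, so the bound is 59/257 = 0.2296.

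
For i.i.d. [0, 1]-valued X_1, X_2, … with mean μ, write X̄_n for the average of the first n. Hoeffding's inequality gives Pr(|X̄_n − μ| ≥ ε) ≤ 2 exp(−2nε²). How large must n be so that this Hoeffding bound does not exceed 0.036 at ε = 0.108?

Require 2·exp(−2nε²) ≤ 0.036, i.e. 2nε² ≥ ln(2/0.036) = 4.017384.
So n ≥ 4.017384 / (2·0.108²) = 172.213.
The smallest integer n is 173.

173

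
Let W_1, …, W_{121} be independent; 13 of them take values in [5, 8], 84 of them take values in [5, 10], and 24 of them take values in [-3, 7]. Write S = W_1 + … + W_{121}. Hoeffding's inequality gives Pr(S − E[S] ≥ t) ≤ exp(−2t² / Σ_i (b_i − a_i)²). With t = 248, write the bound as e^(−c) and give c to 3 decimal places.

Σ(b_i − a_i)² = 13·3² + 84·5² + 24·10² = 4617.
c = 2t² / 4617 = 2·248² / 4617 = 26.6424.

26.642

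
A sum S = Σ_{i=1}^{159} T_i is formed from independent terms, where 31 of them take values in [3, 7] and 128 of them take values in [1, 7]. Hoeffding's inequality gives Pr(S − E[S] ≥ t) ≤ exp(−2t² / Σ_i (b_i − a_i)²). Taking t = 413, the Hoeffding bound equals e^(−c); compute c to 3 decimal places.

Σ(b_i − a_i)² = 31·4² + 128·6² = 5104.
c = 2t² / 5104 = 2·413² / 5104 = 66.8374.

66.837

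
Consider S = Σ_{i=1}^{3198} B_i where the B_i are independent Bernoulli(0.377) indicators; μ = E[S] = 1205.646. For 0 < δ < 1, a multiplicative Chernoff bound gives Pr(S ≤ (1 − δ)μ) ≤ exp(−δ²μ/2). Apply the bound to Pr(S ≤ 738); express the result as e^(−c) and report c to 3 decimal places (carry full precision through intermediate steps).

Write 738 = (1 − δ)μ, so δ = 1 − 738/1205.646 = 0.38788…
Then the exponent is δ²μ/2 = (μ − 738)²/(2μ) = 90.695271.

90.695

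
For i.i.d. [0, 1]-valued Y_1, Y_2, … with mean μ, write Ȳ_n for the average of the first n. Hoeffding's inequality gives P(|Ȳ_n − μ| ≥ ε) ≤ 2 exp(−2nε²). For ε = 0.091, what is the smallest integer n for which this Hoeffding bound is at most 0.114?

Require 2·exp(−2nε²) ≤ 0.114, i.e. 2nε² ≥ ln(2/0.114) = 2.864704.
So n ≥ 2.864704 / (2·0.091²) = 172.968.
The smallest integer n is 173.

173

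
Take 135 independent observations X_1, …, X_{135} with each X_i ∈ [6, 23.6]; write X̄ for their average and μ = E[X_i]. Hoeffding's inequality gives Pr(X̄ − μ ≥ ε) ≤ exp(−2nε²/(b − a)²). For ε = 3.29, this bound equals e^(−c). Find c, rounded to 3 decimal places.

c = 2nε²/(b − a)² = 2·135·3.29² / 17.6² = 9.4347.

9.435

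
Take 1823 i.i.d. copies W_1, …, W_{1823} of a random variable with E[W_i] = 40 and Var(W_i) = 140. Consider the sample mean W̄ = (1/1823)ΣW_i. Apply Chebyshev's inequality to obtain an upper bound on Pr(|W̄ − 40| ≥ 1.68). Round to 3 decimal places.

0.027

Var(W̄) = Var(W_i)/n = 140/1823 = 0.076796.
Chebyshev: Pr(|W̄ − 40| ≥ 1.68) ≤ Var(W̄)/(1.68)² = 140/(1823·1.68²) = 0.0272.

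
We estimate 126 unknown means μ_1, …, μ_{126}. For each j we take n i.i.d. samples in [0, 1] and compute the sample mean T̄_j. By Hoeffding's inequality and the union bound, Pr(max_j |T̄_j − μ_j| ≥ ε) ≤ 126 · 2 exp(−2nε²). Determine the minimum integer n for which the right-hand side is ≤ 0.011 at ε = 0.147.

Need 2·126·exp(−2nε²) ≤ 0.011, i.e. exp(−2nε²) ≤ 0.011/252.
So 2nε² ≥ ln(252/0.011) = 10.039289.
Hence n ≥ 10.039289/(2·0.147²) = 232.294.
The smallest integer n is 233.

233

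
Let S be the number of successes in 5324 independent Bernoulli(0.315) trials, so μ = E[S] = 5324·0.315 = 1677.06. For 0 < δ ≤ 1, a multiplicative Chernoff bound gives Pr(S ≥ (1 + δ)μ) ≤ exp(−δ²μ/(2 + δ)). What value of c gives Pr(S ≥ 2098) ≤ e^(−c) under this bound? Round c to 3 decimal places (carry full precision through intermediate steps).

Write 2098 = (1 + δ)μ, so δ = 2098/1677.06 − 1 = 0.2509988…
Then the exponent is δ²μ/(2 + δ) = (2098 − μ)² / (μ·(2 + δ)) = 46.937130.

46.937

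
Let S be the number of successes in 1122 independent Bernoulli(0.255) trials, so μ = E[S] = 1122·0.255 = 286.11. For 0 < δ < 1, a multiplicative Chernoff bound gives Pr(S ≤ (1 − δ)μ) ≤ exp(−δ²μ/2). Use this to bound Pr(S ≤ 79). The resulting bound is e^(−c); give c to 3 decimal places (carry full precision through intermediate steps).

74.962

Write 79 = (1 − δ)μ, so δ = 1 − 79/286.11 = 0.7238824…
Then the exponent is δ²μ/2 = (μ − 79)²/(2μ) = 74.961644.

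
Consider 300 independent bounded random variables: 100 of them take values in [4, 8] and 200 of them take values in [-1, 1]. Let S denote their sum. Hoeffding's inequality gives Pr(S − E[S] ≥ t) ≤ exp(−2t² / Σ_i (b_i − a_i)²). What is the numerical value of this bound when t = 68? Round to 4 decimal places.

0.0212

Σ(b_i − a_i)² = 100·4² + 200·2² = 2400.
Exponent = 2·68² / 2400 = 3.85333.
Bound = exp(−3.85333) = 0.02121.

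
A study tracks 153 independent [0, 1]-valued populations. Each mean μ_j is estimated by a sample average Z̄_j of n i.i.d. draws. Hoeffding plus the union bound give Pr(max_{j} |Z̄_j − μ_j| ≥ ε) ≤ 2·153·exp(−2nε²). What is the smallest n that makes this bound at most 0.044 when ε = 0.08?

Need 2·153·exp(−2nε²) ≤ 0.044, i.e. exp(−2nε²) ≤ 0.044/306.
So 2nε² ≥ ln(306/0.044) = 8.847151.
Hence n ≥ 8.847151/(2·0.08²) = 691.184.
The smallest integer n is 692.

692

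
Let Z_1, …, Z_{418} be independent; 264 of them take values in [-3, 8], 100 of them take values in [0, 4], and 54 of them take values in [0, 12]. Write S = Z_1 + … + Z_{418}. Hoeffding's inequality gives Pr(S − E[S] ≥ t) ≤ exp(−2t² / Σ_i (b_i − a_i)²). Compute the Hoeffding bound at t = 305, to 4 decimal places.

0.0111

Σ(b_i − a_i)² = 264·11² + 100·4² + 54·12² = 41320.
Exponent = 2·305² / 41320 = 4.50266.
Bound = exp(−4.50266) = 0.01108.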